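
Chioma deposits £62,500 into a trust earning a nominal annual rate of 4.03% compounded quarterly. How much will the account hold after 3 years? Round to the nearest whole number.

£70,489

Growth factor = (1 + 0.010075)^12 ≈ 1.1278295418.
A ≈ 62,500 × 1.1278295418 ≈ 70,489.3464.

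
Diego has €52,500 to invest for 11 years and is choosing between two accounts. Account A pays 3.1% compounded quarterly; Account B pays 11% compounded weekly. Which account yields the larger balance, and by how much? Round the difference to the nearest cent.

A: (1 + 0.00775)^44 ≈ 1.4045056814, so 52,500 × 1.4045056814 ≈ 73,736.5483.
B: (1 + 0.11/52)^572 ≈ 3.34920161752, so 52,500 × 3.34920161752 ≈ 175,833.0849.
Difference ≈ 102,096.5366 in favor of B.

Account B, by €102,096.54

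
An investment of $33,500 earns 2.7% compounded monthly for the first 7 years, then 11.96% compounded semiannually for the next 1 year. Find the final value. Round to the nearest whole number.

Phase 1: 33,500·(1 + 0.00225)^84 ≈ 40,460.7809.
Phase 2: 40,460.7809·(1 + 0.0598)^2 ≈ 45,444.5797.

$45,445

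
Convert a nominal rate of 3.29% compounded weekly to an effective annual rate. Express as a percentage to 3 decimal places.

3.344%

One year is 52 periods at 0.000632692 each: (1 + 0.000632692)^52 ≈ 1.033436.
EAR = 1.033436 − 1 ≈ 3.34364%.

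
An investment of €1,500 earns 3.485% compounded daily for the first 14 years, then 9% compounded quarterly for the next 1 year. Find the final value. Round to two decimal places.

After 14 years at 3.485%: 1,500 × 1.628854015 ≈ 2,443.2810.
Then 1 years at 9%: 2,443.2810 × 1.093083319 ≈ 2,670.7097.

€2,670.71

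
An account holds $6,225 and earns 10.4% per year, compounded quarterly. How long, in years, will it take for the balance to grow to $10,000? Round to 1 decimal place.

4.6 years

(1 + 0.026)^(4t) = 10,000/6,225 = 1.6064.
4t·ln(1 + 0.026) = ln(1.6064); 4t = 0.47401/0.0256677 ≈ 18.4672.
t ≈ 4.6168 years.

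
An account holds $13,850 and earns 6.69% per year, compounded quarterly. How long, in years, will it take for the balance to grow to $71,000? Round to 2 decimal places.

We need (1 + 0.016725)^(4t) = 5.1264, so 4t = ln 5.1264 / ln 1.016725 ≈ 98.5366.
t ≈ 98.5366/4 = 24.6341 years.

24.63 years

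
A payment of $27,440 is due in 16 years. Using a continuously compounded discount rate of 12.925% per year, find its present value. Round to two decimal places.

$3,469.47

P = A·e^(−rt) = 27,440·e^(−2.068).
e^(−2.068) ≈ 0.12643840581, so P ≈ 3,469.4699.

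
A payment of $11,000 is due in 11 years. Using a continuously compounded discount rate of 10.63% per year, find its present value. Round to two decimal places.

$3,416.43

P = A·e^(−rt) = 11,000·e^(−1.1693).
e^(−1.1693) ≈ 0.31058427418, so P ≈ 3,416.4270.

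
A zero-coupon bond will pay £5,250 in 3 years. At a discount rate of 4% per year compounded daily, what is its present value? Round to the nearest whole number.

Periodic rate = 4%/365 = 0.000109589; 1095 periods.
P = 5,250/(1 + 0.04/365)^1095 ≈ 5,250/1.127489438 ≈ 4,656.3629.

£4,656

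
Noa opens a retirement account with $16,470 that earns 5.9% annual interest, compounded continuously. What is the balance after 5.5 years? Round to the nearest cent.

A = P·e^(rt) = 16,470·e^(0.059·5.5) = 16,470·e^0.3245.
e^0.3245 ≈ 1.3833388036, so A ≈ 22,783.5901.

$22,783.59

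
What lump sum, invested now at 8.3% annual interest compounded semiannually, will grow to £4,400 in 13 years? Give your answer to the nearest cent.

Growth factor = (1 + 0.0415)^26 ≈ 2.878333626.
P = 4,400/2.878333626 ≈ 1,528.6623.

£1,528.66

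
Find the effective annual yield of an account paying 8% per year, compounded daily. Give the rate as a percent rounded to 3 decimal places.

8.328%

One year is 365 periods at 0.000219178 each: (1 + 0.000219178)^365 ≈ 1.083278.
EAR = 1.083278 − 1 ≈ 8.32776%.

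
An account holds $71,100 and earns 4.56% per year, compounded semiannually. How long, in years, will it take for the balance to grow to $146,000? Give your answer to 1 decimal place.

16.0 years

(1 + 0.0228)^(2t) = 146,000/71,100 = 2.0534.
2t·ln(1 + 0.0228) = ln(2.0534); 2t = 0.71952/0.022544 ≈ 31.9163.
t ≈ 15.9581 years.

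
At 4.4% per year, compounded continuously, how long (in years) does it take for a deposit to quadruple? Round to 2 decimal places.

e^(0.044t) = 4, so 0.044t = ln 4 ≈ 1.3863.
t ≈ 1.3863/0.044 ≈ 31.5067.

31.51 years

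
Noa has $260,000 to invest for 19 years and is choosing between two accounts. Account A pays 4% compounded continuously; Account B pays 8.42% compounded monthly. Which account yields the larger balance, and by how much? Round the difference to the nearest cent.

Account A growth factor: e^(0.04·19) = e^0.76 ≈ 2.1382762205; balance ≈ 555,951.8173.
Account B growth factor: (1 + 0.0842/12)^228 ≈ 4.924454394197; balance ≈ 1,280,358.1425.
Account B is larger by 724,406.3252.

Account B, by $724,406.33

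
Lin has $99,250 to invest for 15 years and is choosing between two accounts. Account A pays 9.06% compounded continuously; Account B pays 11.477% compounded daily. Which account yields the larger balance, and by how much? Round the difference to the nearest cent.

Account A growth factor: e^(0.0906·15) = e^1.359 ≈ 3.89229905594; balance ≈ 386,310.6813.
Account B growth factor: (1 + 0.11477/365)^5475 ≈ 5.5916778604; balance ≈ 554,974.0276.
Account B is larger by 168,663.3463.

Account B, by $168,663.35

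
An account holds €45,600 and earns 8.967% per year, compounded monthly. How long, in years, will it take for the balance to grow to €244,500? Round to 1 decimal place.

(1 + 0.0074725)^(12t) = 244,500/45,600 = 5.3618.
12t·ln(1 + 0.0074725) = ln(5.3618); 12t = 1.6793/0.00744472 ≈ 225.5703.
t ≈ 18.7975 years.

18.8 years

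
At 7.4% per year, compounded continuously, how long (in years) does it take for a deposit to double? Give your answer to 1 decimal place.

e^(0.074t) = 2, so 0.074t = ln 2 ≈ 0.69315.
t ≈ 0.69315/0.074 ≈ 9.3669.

9.4 years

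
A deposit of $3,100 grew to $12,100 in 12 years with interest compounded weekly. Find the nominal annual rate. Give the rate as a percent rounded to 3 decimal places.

The 624-period growth factor is 12,100/3,100 = 3.90323.
r/52 = 3.90323^(1/624) − 1 ≈ 0.00218476, so r ≈ 52·0.00218476 = 11.36075%.

11.361%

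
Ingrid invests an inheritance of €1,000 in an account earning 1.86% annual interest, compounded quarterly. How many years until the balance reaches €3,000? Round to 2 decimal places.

59.20 years

We need (1 + 0.00465)^(4t) = 3, so 4t = ln 3 / ln 1.00465 ≈ 236.8096.
t ≈ 236.8096/4 = 59.2024 years.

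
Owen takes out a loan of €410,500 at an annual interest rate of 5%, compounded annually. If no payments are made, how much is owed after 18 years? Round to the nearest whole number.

€987,917

Growth factor = (1 + 0.05)^18 ≈ 2.40661923369.
A ≈ 410,500 × 2.40661923369 ≈ 987,917.1954.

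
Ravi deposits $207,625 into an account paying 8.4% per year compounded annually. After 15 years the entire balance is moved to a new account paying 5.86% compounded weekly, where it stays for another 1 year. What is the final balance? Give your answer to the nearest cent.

$738,166.29

Phase 1: 207,625·(1 + 0.084)^15 ≈ 696,175.7294.
Phase 2: 696,175.7294·(1 + 0.0586/52)^52 ≈ 738,166.2861.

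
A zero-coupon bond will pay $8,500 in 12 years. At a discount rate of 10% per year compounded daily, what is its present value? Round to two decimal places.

Growth factor = (1 + 0.1/365)^4380 ≈ 3.319571295.
P = 8,500/3.319571295 ≈ 2,560.5716.

$2,560.57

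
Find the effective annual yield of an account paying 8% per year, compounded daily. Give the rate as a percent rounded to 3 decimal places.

8.328%

EAR = (1 + 8%/365)^365 − 1 = (1 + 0.000219178)^365 − 1.
(1 + 0.000219178)^365 ≈ 1.083278, so EAR ≈ 8.32776%.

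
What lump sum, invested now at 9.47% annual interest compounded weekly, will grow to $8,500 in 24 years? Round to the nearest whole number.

Periodic rate = 9.47%/52 = 0.00182115; 1248 periods.
P = 8,500/(1 + 0.0947/52)^1248 ≈ 8,500/9.686497931 ≈ 877.5101.

$878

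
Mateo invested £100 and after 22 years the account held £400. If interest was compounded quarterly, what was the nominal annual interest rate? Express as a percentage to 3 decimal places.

6.351%

The 88-period growth factor is 400/100 = 4.
r/4 = 4^(1/88) − 1 ≈ 0.0158781, so r ≈ 4·0.0158781 = 6.35123%.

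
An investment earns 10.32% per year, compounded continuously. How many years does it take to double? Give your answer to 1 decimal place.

e^(0.1032t) = 2, so 0.1032t = ln 2 ≈ 0.69315.
t ≈ 0.69315/0.1032 ≈ 6.7165.

6.7 years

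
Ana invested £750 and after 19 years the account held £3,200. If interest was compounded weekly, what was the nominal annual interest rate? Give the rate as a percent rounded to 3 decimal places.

The 988-period growth factor is 3,200/750 = 4.26667.
r/52 = 4.26667^(1/988) − 1 ≈ 0.00146953, so r ≈ 52·0.00146953 = 7.64157%.

7.642%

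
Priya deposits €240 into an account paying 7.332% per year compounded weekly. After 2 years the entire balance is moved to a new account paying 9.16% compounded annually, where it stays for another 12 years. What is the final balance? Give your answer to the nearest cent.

€795.45

Phase 1: 240·(1 + 0.00141)^104 ≈ 277.8762.
Phase 2: 277.8762·(1 + 0.0916)^12 ≈ 795.4514.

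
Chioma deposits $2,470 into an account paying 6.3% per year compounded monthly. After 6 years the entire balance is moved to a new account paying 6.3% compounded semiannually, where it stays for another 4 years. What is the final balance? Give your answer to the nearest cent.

After 6 years at 6.3%: 2,470 × 1.457920651 ≈ 3,601.0640.
Then 4 years at 6.3%: 3,601.0640 × 1.281604013 ≈ 4,615.1381.

$4,615.14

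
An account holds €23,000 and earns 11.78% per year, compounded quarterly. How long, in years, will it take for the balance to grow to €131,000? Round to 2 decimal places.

14.98 years

We need (1 + 0.02945)^(4t) = 5.6957, so 4t = ln 5.6957 / ln 1.02945 ≈ 59.9388.
t ≈ 59.9388/4 = 14.9847 years.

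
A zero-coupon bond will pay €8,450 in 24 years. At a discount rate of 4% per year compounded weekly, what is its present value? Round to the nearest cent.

€3,236.64

Growth factor = (1 + 0.04/52)^1248 ≈ 2.610732827.
P = 8,450/2.610732827 ≈ 3,236.6391.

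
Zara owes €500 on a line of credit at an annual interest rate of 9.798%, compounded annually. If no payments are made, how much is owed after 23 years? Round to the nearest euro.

€4,292

Annual rate = 9.798% = 0.09798; years = 23.
A = 500·(1 + 0.09798)^23 ≈ 500·8.583647534 ≈ 4,291.8238.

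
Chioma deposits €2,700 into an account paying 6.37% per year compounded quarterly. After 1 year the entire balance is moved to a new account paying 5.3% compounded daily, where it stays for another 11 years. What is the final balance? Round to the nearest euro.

After 1 years at 6.37%: 2,700 × 1.065237853 ≈ 2,876.1422.
Then 11 years at 5.3%: 2,876.1422 × 1.791328775 ≈ 5,152.1163.

€5,152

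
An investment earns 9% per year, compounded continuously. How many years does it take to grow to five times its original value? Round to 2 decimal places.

e^(0.09t) = 5, so 0.09t = ln 5 ≈ 1.6094.
t ≈ 1.6094/0.09 ≈ 17.8826.

17.88 years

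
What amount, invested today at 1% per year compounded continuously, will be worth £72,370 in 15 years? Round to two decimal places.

£62,289.44

P = A·e^(−rt) = 72,370·e^(−0.15).
e^(−0.15) ≈ 0.86070797643, so P ≈ 62,289.4363.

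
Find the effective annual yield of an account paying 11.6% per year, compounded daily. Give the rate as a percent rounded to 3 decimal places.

12.298%

EAR = (1 + 11.6%/365)^365 − 1 = (1 + 0.000317808)^365 − 1.
(1 + 0.000317808)^365 ≈ 1.122975, so EAR ≈ 12.29752%.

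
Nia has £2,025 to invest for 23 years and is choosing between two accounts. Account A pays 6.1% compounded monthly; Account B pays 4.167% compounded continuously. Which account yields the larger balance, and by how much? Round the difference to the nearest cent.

Account A, by £2,926.95

Account A growth factor: (1 + 0.061/12)^276 ≈ 4.052954334; balance ≈ 8,207.2325.
Account B growth factor: e^(0.04167·23) = e^0.95841 ≈ 2.607547176; balance ≈ 5,280.2830.
Account A is larger by 2,926.9495.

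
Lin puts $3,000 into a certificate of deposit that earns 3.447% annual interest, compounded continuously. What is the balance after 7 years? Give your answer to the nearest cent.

$3,818.67

A = P·e^(rt) = 3,000·e^(0.03447·7) = 3,000·e^0.24129.
e^0.24129 ≈ 1.27289012, so A ≈ 3,818.6704.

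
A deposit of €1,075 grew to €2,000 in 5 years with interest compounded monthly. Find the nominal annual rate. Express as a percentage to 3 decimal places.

12.481%

(1 + r/12)^60 = 2,000/1,075 = 1.86047.
1 + r/12 = 1.86047^(1/60) ≈ 1.010401, so r/12 ≈ 0.0104008.
r ≈ 12·0.0104008 = 12.48099%.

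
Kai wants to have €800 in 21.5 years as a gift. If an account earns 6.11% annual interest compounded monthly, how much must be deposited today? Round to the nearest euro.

€216

Growth factor = (1 + 0.0611/12)^258 ≈ 3.70734866.
P = 800/3.70734866 ≈ 215.7876.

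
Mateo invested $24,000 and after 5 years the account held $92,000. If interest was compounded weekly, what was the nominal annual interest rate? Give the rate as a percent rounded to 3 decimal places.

(1 + r/52)^260 = 92,000/24,000 = 3.83333.
1 + r/52 = 3.83333^(1/260) ≈ 1.005182, so r/52 ≈ 0.00518159.
r ≈ 52·0.00518159 = 26.94426%.

26.944%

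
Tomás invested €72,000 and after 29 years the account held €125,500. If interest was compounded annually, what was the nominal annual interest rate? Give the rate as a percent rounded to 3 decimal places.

1.934%

The 29-period growth factor is 125,500/72,000 = 1.74306.
r = 1.74306^(1/29) − 1 ≈ 0.0193447, i.e. 1.93447%.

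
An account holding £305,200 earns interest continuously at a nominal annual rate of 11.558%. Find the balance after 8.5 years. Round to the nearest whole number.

A = P·e^(rt) = 305,200·e^(0.11558·8.5) = 305,200·e^0.98243.
e^0.98243 ≈ 2.67093874365, so A ≈ 815,170.5046.

£815,171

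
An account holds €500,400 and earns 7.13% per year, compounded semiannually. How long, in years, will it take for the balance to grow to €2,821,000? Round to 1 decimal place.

We need (1 + 0.03565)^(2t) = 5.6375, so 2t = ln 5.6375 / ln 1.03565 ≈ 49.3713.
t ≈ 49.3713/2 = 24.6856 years.

24.7 years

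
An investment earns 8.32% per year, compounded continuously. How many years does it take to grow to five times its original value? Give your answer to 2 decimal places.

e^(0.0832t) = 5, so 0.0832t = ln 5 ≈ 1.6094.
t ≈ 1.6094/0.0832 ≈ 19.3442.

19.34 years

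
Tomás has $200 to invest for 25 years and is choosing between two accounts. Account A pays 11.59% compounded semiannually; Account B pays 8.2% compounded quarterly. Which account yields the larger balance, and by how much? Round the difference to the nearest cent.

Account A, by $1,822.45

A: (1 + 0.05795)^50 ≈ 16.72080357, so 200 × 16.72080357 ≈ 3,344.1607.
B: (1 + 0.0205)^100 ≈ 7.60853259, so 200 × 7.60853259 ≈ 1,521.7065.
Difference ≈ 1,822.4542 in favor of A.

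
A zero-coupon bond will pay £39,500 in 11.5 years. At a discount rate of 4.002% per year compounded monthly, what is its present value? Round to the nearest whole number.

£24,949

Periodic rate = 4.002%/12 = 0.003335; 138 periods.
P = 39,500/(1 + 0.003335)^138 ≈ 39,500/1.5832255739 ≈ 24,949.0664.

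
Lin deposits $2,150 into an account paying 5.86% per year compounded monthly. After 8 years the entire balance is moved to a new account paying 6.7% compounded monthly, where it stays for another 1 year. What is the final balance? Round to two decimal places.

$3,669.08

Phase 1: 2,150·(1 + 0.0586/12)^96 ≈ 3,431.9441.
Phase 2: 3,431.9441·(1 + 0.067/12)^12 ≈ 3,669.0785.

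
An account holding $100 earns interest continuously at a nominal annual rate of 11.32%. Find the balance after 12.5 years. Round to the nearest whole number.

$412

A = P·e^(rt) = 100·e^(0.1132·12.5) = 100·e^1.415.
e^1.415 ≈ 4.11648647, so A ≈ 411.6486.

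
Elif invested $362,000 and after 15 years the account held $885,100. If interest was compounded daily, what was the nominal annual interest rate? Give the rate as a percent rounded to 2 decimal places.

(1 + r/365)^5475 = 885,100/362,000 = 2.44503.
1 + r/365 = 2.44503^(1/5475) ≈ 1.000163, so r/365 ≈ 0.000163311.
r ≈ 365·0.000163311 = 5.96086%.

5.96%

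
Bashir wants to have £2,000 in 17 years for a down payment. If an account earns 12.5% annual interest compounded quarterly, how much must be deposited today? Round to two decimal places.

£246.76

Growth factor = (1 + 0.03125)^68 ≈ 8.104932195.
P = 2,000/8.104932195 ≈ 246.7633.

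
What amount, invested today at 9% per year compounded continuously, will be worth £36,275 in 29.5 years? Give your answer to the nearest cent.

£2,550.09

P = A·e^(−rt) = 36,275·e^(−2.655).
e^(−2.655) ≈ 0.070298838665, so P ≈ 2,550.0904.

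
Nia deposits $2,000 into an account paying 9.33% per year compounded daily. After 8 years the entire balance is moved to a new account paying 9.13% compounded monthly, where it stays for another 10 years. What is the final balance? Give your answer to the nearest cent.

$10,475.05

After 8 years at 9.33%: 2,000 × 2.1091913344 ≈ 4,218.3827.
Then 10 years at 9.13%: 4,218.3827 × 2.4831907172 ≈ 10,475.0487.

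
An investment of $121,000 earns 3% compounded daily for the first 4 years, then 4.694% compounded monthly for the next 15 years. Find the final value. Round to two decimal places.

$275,479.19

After 4 years at 3%: 121,000 × 1.12749129164 ≈ 136,426.4463.
Then 15 years at 4.694%: 136,426.4463 × 2.01925065239 ≈ 275,479.1907.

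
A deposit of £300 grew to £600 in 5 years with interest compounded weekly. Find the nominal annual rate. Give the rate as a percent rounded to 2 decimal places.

The 260-period growth factor is 600/300 = 2.
r/52 = 2^(1/260) − 1 ≈ 0.00266951, so r ≈ 52·0.00266951 = 13.88144%.

13.88%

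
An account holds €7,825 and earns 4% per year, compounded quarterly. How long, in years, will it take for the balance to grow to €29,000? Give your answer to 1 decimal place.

32.9 years

(1 + 0.01)^(4t) = 29,000/7,825 = 3.7061.
4t·ln(1 + 0.01) = ln(3.7061); 4t = 1.31/0.00995033 ≈ 131.6511.
t ≈ 32.9128 years.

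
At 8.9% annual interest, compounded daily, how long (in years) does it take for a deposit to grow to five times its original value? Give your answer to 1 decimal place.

18.1 years

(1 + 0.000243836)^(365t) = 5.
365t = ln 5 / ln(1 + 0.000243836) ≈ 1.6094/0.000243806 ≈ 6601.3085.
t ≈ 18.0858.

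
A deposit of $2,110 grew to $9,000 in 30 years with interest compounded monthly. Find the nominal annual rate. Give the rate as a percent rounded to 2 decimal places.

The 360-period growth factor is 9,000/2,110 = 4.2654.
r/12 = 4.2654^(1/360) − 1 ≈ 0.0040374, so r ≈ 12·0.0040374 = 4.84488%.

4.84%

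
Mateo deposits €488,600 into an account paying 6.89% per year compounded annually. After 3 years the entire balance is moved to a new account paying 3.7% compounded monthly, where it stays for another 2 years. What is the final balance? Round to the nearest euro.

Phase 1: 488,600·(1 + 0.0689)^3 ≈ 596,711.8931.
Phase 2: 596,711.8931·(1 + 0.037/12)^24 ≈ 642,470.2784.

€642,470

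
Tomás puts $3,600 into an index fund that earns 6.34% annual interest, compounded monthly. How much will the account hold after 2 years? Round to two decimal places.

Periodic rate = 6.34%/12 = 0.00528333; periods = 12·2 = 24.
A = 3,600·(1 + 0.0634/12)^24 ≈ 3,600·1.134811107 ≈ 4,085.3200.

$4,085.32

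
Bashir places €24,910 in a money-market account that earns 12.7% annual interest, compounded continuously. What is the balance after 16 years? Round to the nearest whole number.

A = P·e^(rt) = 24,910·e^(0.127·16) = 24,910·e^2.032.
e^2.032 ≈ 7.62932976983, so A ≈ 190,046.6046.

€190,047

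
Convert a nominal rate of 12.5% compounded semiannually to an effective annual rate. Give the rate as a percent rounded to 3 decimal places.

12.891%

One year is 2 periods at 0.0625 each: (1 + 0.0625)^2 ≈ 1.128906.
EAR = 1.128906 − 1 ≈ 12.89062%.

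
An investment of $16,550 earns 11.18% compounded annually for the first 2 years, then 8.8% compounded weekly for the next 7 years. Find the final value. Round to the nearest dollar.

$37,857

Phase 1: 16,550·(1 + 0.1118)^2 ≈ 20,457.4424.
Phase 2: 20,457.4424·(1 + 0.088/52)^364 ≈ 37,857.3862.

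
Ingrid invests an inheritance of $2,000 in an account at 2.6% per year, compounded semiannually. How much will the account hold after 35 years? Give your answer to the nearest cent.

Periodic rate = 2.6%/2 = 0.013; periods = 2·35 = 70.
A = 2,000·(1 + 0.013)^70 ≈ 2,000·2.469796525 ≈ 4,939.5930.

$4,939.59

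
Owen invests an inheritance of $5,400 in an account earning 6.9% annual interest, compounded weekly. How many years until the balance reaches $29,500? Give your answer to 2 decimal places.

We need (1 + 0.00132692)^(52t) = 5.463, so 52t = ln 5.463 / ln 1.001327 ≈ 1280.4944.
t ≈ 1280.4944/52 = 24.6249 years.

24.62 years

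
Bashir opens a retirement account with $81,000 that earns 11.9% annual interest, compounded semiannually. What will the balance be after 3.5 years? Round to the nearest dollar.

Growth factor = (1 + 0.0595)^7 ≈ 1.49867246226.
A ≈ 81,000 × 1.49867246226 ≈ 121,392.4694.

$121,392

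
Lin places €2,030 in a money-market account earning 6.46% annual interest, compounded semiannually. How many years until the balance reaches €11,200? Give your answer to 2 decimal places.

26.86 years

(1 + 0.0323)^(2t) = 11,200/2,030 = 5.5172.
2t·ln(1 + 0.0323) = ln(5.5172); 2t = 1.7079/0.0317893 ≈ 53.7249.
t ≈ 26.8624 years.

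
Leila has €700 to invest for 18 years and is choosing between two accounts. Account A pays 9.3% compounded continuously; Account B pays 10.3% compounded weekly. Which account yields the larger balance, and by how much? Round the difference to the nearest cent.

A: e^(0.093·18) = e^1.674 ≈ 5.333459022, so 700 × 5.333459022 ≈ 3,733.4213.
B: (1 + 0.103/52)^936 ≈ 6.373611402, so 700 × 6.373611402 ≈ 4,461.5280.
Difference ≈ 728.1067 in favor of B.

Account B, by €728.11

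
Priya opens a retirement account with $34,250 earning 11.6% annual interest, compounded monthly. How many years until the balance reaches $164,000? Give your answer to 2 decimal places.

We need (1 + 0.00966667)^(12t) = 4.7883, so 12t = ln 4.7883 / ln 1.009667 ≈ 162.8004.
t ≈ 162.8004/12 = 13.5667 years.

13.57 years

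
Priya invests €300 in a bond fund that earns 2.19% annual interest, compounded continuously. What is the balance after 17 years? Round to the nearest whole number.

€435

A = P·e^(rt) = 300·e^(0.0219·17) = 300·e^0.3723.
e^0.3723 ≈ 1.45106824, so A ≈ 435.3205.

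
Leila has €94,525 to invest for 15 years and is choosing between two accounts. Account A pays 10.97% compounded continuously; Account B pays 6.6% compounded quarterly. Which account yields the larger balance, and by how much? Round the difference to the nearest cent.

Account A, by €237,637.82

A: e^(0.1097·15) = e^1.6455 ≈ 5.18360105964, so 94,525 × 5.18360105964 ≈ 489,979.8902.
B: (1 + 0.0165)^60 ≈ 2.66958023628, so 94,525 × 2.66958023628 ≈ 252,342.0718.
Difference ≈ 237,637.8183 in favor of A.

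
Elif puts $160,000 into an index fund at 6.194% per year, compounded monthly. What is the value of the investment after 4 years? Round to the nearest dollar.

$204,854

Periodic rate = 6.194%/12 = 0.00516167; periods = 12·4 = 48.
A = 160,000·(1 + 0.06194/12)^48 ≈ 160,000·1.28033628309 ≈ 204,853.8053.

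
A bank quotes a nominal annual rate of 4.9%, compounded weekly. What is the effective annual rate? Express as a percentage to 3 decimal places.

One year is 52 periods at 0.000942308 each: (1 + 0.000942308)^52 ≈ 1.050196.
EAR = 1.050196 − 1 ≈ 5.01961%.

5.020%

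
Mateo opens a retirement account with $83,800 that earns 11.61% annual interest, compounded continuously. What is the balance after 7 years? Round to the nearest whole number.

$188,884

A = P·e^(rt) = 83,800·e^(0.1161·7) = 83,800·e^0.8127.
e^0.8127 ≈ 2.25398553924, so A ≈ 188,883.9882.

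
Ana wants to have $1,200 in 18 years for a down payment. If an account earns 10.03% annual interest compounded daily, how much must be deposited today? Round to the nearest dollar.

Growth factor = (1 + 0.1003/365)^6570 ≈ 6.080895604.
P = 1,200/6.080895604 ≈ 197.3394.

$197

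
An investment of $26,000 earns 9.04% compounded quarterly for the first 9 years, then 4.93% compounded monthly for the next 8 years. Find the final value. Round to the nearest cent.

$86,162.16

After 9 years at 9.04%: 26,000 × 2.2356735155 ≈ 58,127.5114.
Then 8 years at 4.93%: 58,127.5114 × 1.482295721 ≈ 86,162.1614.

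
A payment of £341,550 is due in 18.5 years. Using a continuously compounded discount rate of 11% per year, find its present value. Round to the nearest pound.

P = A·e^(−rt) = 341,550·e^(−2.035).
e^(−2.035) ≈ 0.130680482504, so P ≈ 44,633.9188.

£44,634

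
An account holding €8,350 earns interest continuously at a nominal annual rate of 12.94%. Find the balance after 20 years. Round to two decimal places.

A = P·e^(rt) = 8,350·e^(0.1294·20) = 8,350·e^2.588.
e^2.588 ≈ 13.3031387018, so A ≈ 111,081.2082.

€111,081.21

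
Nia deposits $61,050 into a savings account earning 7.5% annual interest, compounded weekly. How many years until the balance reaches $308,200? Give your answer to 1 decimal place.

21.6 years

We need (1 + 0.00144231)^(52t) = 5.0483, so 52t = ln 5.0483 / ln 1.001442 ≈ 1123.3546.
t ≈ 1123.3546/52 = 21.6030 years.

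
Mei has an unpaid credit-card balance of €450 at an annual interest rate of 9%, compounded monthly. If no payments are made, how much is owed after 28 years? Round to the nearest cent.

€5,540.53

Growth factor = (1 + 0.0075)^336 ≈ 12.31227812.
A ≈ 450 × 12.31227812 ≈ 5,540.5252.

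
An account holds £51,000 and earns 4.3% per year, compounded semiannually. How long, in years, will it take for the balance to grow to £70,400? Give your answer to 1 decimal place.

7.6 years

We need (1 + 0.0215)^(2t) = 1.3804, so 2t = ln 1.3804 / ln 1.0215 ≈ 15.1545.
t ≈ 15.1545/2 = 7.5772 years.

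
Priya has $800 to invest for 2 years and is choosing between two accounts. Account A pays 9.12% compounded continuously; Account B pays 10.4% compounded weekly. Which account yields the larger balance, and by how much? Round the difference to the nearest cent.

Account A growth factor: e^(0.0912·2) = e^0.1824 ≈ 1.20009414; balance ≈ 960.0753.
Account B growth factor: (1 + 0.002)^104 ≈ 1.23095744; balance ≈ 984.7660.
Account B is larger by 24.6906.

Account B, by $24.69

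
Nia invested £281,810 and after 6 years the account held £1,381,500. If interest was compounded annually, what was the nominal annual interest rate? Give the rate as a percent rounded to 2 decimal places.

30.34%

The 6-period growth factor is 1,381,500/281,810 = 4.90224.
r = 4.90224^(1/6) − 1 ≈ 0.303364, i.e. 30.33641%.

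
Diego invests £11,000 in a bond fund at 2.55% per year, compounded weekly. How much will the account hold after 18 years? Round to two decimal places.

Growth factor = (1 + 0.0255/52)^936 ≈ 1.5823126723.
A ≈ 11,000 × 1.5823126723 ≈ 17,405.4394.

£17,405.44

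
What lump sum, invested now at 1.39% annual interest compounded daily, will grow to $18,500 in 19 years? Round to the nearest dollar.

$14,206

Growth factor = (1 + 0.0139/365)^6935 ≈ 1.3022518671.
P = 18,500/1.3022518671 ≈ 14,206.1612.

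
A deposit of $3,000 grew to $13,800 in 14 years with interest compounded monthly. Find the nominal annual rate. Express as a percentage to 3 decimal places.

(1 + r/12)^168 = 13,800/3,000 = 4.6.
1 + r/12 = 4.6^(1/168) ≈ 1.009125, so r/12 ≈ 0.00912505.
r ≈ 12·0.00912505 = 10.95006%.

10.950%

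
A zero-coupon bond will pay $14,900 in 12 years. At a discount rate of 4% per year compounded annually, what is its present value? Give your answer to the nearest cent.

$9,306.50

Annual rate = 4% = 0.04; 12 periods.
P = 14,900/(1 + 0.04)^12 ≈ 14,900/1.6010322186 ≈ 9,306.4960.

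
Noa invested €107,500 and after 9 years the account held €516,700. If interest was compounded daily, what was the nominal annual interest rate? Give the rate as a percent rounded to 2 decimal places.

17.45%

The 3285-period growth factor is 516,700/107,500 = 4.80651.
r/365 = 4.80651^(1/3285) − 1 ≈ 0.000478036, so r ≈ 365·0.000478036 = 17.44830%.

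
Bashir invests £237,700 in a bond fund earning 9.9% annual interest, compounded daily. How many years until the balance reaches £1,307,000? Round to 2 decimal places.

We need (1 + 0.000271233)^(365t) = 5.4985, so 365t = ln 5.4985 / ln 1.000271 ≈ 6285.0474.
t ≈ 6285.0474/365 = 17.2193 years.

17.22 years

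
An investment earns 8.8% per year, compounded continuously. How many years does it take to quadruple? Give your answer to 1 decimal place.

15.8 years

e^(0.088t) = 4, so 0.088t = ln 4 ≈ 1.3863.
t ≈ 1.3863/0.088 ≈ 15.7533.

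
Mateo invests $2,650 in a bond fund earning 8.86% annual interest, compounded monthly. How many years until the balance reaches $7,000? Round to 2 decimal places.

We need (1 + 0.00738333)^(12t) = 2.6415, so 12t = ln 2.6415 / ln 1.007383 ≈ 132.0450.
t ≈ 132.0450/12 = 11.0037 years.

11.00 years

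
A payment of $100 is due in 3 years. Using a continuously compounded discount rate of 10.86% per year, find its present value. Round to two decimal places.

$72.19

P = A·e^(−rt) = 100·e^(−0.3258).
e^(−0.3258) ≈ 0.72194956, so P ≈ 72.1950.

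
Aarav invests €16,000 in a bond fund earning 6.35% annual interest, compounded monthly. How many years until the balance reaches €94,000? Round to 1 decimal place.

28.0 years

We need (1 + 0.00529167)^(12t) = 5.875, so 12t = ln 5.875 / ln 1.005292 ≈ 335.5062.
t ≈ 335.5062/12 = 27.9588 years.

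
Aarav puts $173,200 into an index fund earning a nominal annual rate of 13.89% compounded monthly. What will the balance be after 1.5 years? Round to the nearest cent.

$213,065.66

Growth factor = (1 + 0.011575)^18 ≈ 1.23017126471.
A ≈ 173,200 × 1.23017126471 ≈ 213,065.6630.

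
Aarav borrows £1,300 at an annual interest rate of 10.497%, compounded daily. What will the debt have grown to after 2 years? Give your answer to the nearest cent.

Growth factor = (1 + 0.10497/365)^730 ≈ 1.233566809.
A ≈ 1,300 × 1.233566809 ≈ 1,603.6369.

£1,603.64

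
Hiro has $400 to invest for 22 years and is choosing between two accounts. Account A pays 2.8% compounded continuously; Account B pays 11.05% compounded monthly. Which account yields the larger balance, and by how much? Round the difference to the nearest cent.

A: e^(0.028·22) = e^0.616 ≈ 1.85150718, so 400 × 1.85150718 ≈ 740.6029.
B: (1 + 0.1105/12)^264 ≈ 11.24445941, so 400 × 11.24445941 ≈ 4,497.7838.
Difference ≈ 3,757.1809 in favor of B.

Account B, by $3,757.18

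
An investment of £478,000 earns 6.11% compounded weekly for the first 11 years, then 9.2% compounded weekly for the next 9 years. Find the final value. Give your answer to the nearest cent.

£2,140,050.24

After 11 years at 6.11%: 478,000 × 1.957573018854 ≈ 935,719.9030.
Then 9 years at 9.2%: 935,719.9030 × 2.287062861815 ≈ 2,140,050.2392.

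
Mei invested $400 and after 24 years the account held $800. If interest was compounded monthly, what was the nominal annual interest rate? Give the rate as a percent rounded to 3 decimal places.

2.892%

(1 + r/12)^288 = 800/400 = 2.
1 + r/12 = 2^(1/288) ≈ 1.00241, so r/12 ≈ 0.00240966.
r ≈ 12·0.00240966 = 2.89159%.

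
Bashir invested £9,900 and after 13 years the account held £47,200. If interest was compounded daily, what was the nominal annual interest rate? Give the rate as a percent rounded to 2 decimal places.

(1 + r/365)^4745 = 47,200/9,900 = 4.76768.
1 + r/365 = 4.76768^(1/4745) ≈ 1.000329, so r/365 ≈ 0.000329213.
r ≈ 365·0.000329213 = 12.01628%.

12.02%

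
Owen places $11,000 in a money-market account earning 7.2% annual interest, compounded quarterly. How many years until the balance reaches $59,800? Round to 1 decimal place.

23.7 years

We need (1 + 0.018)^(4t) = 5.4364, so 4t = ln 5.4364 / ln 1.018 ≈ 94.9057.
t ≈ 94.9057/4 = 23.7264 years.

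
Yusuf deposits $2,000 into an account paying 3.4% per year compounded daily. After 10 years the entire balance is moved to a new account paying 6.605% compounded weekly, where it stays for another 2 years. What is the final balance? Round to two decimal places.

After 10 years at 3.4%: 2,000 × 1.404925344 ≈ 2,809.8507.
Then 2 years at 6.605%: 2,809.8507 × 1.141126777 ≈ 3,206.3959.

$3,206.40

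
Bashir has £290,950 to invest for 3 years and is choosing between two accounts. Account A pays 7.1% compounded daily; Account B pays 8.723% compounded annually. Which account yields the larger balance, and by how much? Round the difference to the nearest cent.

Account B, by £13,913.79

Account A growth factor: (1 + 0.071/365)^1095 ≈ 1.23735902063; balance ≈ 360,009.6071.
Account B growth factor: (1 + 0.08723)^3 ≈ 1.28518095813; balance ≈ 373,923.3998.
Account B is larger by 13,913.7927.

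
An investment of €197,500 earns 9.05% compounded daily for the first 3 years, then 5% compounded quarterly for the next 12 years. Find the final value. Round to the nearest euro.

€470,354

After 3 years at 9.05%: 197,500 × 1.31188672219 ≈ 259,097.6276.
Then 12 years at 5%: 259,097.6276 × 1.81535485305 ≈ 470,354.1357.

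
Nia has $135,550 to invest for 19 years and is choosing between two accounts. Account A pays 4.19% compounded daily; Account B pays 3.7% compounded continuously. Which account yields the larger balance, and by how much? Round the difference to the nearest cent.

Account A growth factor: (1 + 0.0419/365)^6935 ≈ 2.21677693425; balance ≈ 300,484.1134.
Account B growth factor: e^(0.037·19) = e^0.703 ≈ 2.01980303655; balance ≈ 273,784.3016.
Account A is larger by 26,699.8118.

Account A, by $26,699.81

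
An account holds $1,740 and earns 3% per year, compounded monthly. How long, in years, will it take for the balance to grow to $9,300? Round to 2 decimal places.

55.94 years

(1 + 0.0025)^(12t) = 9,300/1,740 = 5.3448.
12t·ln(1 + 0.0025) = ln(5.3448); 12t = 1.6761/0.00249688 ≈ 671.2894.
t ≈ 55.9408 years.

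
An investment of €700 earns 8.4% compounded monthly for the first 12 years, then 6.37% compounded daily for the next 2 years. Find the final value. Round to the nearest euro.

€2,171

After 12 years at 8.4%: 700 × 2.730509927 ≈ 1,911.3569.
Then 2 years at 6.37%: 1,911.3569 × 1.13585865 ≈ 2,171.0313.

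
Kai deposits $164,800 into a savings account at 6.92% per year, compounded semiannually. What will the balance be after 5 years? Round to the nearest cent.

$231,569.81

Periodic rate = 6.92%/2 = 0.0346; periods = 2·5 = 10.
A = 164,800·(1 + 0.0346)^10 ≈ 164,800·1.40515664247 ≈ 231,569.8147.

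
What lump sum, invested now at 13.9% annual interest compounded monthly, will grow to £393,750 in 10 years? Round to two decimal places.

Periodic rate = 13.9%/12 = 0.0115833; 120 periods.
P = 393,750/(1 + 0.139/12)^120 ≈ 393,750/3.98290405515 ≈ 98,860.0264.

£98,860.03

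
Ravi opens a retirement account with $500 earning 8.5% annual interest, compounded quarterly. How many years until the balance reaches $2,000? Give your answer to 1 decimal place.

16.5 years

We need (1 + 0.02125)^(4t) = 4, so 4t = ln 4 / ln 1.02125 ≈ 65.9281.
t ≈ 65.9281/4 = 16.4820 years.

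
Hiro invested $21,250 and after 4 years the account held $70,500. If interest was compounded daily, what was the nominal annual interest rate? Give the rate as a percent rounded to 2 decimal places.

29.99%

The 1460-period growth factor is 70,500/21,250 = 3.31765.
r/365 = 3.31765^(1/1460) − 1 ≈ 0.000821746, so r ≈ 365·0.000821746 = 29.99371%.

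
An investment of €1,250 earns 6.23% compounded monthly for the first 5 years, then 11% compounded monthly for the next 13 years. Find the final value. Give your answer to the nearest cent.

€7,080.35

Phase 1: 1,250·(1 + 0.0623/12)^60 ≈ 1,705.4649.
Phase 2: 1,705.4649·(1 + 0.11/12)^156 ≈ 7,080.3501.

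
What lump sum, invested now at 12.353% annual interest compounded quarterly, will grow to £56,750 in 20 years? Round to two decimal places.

Periodic rate = 12.353%/4 = 0.0308825; 80 periods.
P = 56,750/(1 + 0.0308825)^80 ≈ 56,750/11.395499781 ≈ 4,980.0361.

£4,980.04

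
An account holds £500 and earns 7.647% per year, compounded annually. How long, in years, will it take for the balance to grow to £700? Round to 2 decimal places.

4.57 years

We need (1 + 0.07647)^t = 1.4, so t = ln 1.4 / ln 1.07647 ≈ 4.5662.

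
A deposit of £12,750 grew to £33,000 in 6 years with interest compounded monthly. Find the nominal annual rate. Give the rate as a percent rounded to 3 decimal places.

(1 + r/12)^72 = 33,000/12,750 = 2.58824.
1 + r/12 = 2.58824^(1/72) ≈ 1.013296, so r/12 ≈ 0.0132956.
r ≈ 12·0.0132956 = 15.95474%.

15.955%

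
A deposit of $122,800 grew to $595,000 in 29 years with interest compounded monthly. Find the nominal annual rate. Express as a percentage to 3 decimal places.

5.454%

The 348-period growth factor is 595,000/122,800 = 4.84528.
r/12 = 4.84528^(1/348) − 1 ≈ 0.00454479, so r ≈ 12·0.00454479 = 5.45375%.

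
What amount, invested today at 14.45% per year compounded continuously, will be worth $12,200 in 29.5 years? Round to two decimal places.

$171.82

P = A·e^(−rt) = 12,200·e^(−4.26275).
e^(−4.26275) ≈ 0.01408351943, so P ≈ 171.8189.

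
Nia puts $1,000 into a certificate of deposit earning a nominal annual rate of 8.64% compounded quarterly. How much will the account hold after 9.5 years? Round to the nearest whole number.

Periodic rate = 8.64%/4 = 0.0216; periods = 4·9.5 = 38.
A = 1,000·(1 + 0.0216)^38 ≈ 1,000·2.252545653 ≈ 2,252.5457.

$2,253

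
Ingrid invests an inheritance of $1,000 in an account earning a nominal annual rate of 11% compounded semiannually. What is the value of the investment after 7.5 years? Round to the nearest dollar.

Periodic rate = 11%/2 = 0.055; periods = 2·7.5 = 15.
A = 1,000·(1 + 0.055)^15 ≈ 1,000·2.232476492 ≈ 2,232.4765.

$2,232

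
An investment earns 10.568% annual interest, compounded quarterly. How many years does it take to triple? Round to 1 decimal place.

10.5 years

(1 + 0.02642)^(4t) = 3.
4t = ln 3 / ln(1 + 0.02642) ≈ 1.0986/0.026077 ≈ 42.1295.
t ≈ 10.5324.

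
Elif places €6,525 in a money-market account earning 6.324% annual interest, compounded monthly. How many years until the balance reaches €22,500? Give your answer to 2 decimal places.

19.63 years

We need (1 + 0.00527)^(12t) = 3.4483, so 12t = ln 3.4483 / ln 1.00527 ≈ 235.5092.
t ≈ 235.5092/12 = 19.6258 years.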